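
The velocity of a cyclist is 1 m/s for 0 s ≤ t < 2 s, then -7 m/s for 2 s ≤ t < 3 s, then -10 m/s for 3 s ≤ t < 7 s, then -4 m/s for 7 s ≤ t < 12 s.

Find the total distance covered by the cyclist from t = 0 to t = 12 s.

69 m

Distance (not displacement) is the total path length: add the absolute areas under v-t.
0–2 s: |1| × 2 = 2 m
2–3 s: |-7| × 1 = 7 m
3–7 s: |-10| × 4 = 40 m
7–12 s: |-4| × 5 = 20 m
Total distance = 69 m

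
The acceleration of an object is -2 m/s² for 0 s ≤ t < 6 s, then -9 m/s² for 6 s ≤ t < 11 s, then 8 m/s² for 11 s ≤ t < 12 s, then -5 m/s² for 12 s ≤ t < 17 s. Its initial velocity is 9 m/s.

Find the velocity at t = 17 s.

-65 m/s

Δv equals the area under the a-t graph; then v = v₀ + Δv.
0–6 s: -2 × 6 = -12 m/s
6–11 s: -9 × 5 = -45 m/s
11–12 s: 8 × 1 = 8 m/s
12–17 s: -5 × 5 = -25 m/s
Δv = -74 m/s, so v(17) = 9 + (-74) = -65 m/s.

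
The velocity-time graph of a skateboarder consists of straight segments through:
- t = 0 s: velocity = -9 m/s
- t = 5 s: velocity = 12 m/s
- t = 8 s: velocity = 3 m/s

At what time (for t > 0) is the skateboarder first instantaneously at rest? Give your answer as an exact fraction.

t = 15/7 s

v changes sign on 0–5 s (from -9 to 12); the graph is linear there, so v = 0 at t = 0 + (9)·(5 − 0)/(12 − -9) = 15/7 s.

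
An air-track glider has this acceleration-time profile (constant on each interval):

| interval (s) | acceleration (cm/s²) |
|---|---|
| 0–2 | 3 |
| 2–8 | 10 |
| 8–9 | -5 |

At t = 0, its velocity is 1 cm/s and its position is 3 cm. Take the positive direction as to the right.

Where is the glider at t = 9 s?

On each constant-a segment, Δv = aΔt and Δx = v₀Δt + ½aΔt²; chain segment to segment.
0–2 s: v starts 1 cm/s; Δx = 1·2 + ½·3·2² = 8 cm; v ends 7 cm/s.
2–8 s: v starts 7 cm/s; Δx = 7·6 + ½·10·6² = 222 cm; v ends 67 cm/s.
8–9 s: v starts 67 cm/s; Δx = 67·1 + ½·-5·1² = 64.5 cm; v ends 62 cm/s.
x(9) = 3 + Σ Δx = 297.5 cm.

297.5 cm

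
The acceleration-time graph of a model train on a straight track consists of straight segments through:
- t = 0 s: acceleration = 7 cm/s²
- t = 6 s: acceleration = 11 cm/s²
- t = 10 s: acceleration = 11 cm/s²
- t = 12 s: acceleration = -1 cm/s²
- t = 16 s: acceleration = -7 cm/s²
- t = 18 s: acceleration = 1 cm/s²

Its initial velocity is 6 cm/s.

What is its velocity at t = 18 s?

92 cm/s

Δv equals the area under the a-t graph; then v = v₀ + Δv.
0–6 s: ½(7 + 11)(6) = 54 cm/s
6–10 s: 11 × 4 = 44 cm/s
10–12 s: ½(11 + -1)(2) = 10 cm/s
12–16 s: ½(-1 + -7)(4) = -16 cm/s
16–18 s: ½(-7 + 1)(2) = -6 cm/s
Δv = 86 cm/s, so v(18) = 6 + (86) = 92 cm/s.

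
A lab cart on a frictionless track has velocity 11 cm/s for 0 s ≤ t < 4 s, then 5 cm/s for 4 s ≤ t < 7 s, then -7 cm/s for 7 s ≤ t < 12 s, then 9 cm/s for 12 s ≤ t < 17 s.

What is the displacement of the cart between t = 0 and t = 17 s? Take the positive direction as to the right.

69 cm

Displacement is the signed area under the v-t curve.
0–4 s: 11 × 4 = 44 cm
4–7 s: 5 × 3 = 15 cm
7–12 s: -7 × 5 = -35 cm
12–17 s: 9 × 5 = 45 cm
Net displacement = 69 cm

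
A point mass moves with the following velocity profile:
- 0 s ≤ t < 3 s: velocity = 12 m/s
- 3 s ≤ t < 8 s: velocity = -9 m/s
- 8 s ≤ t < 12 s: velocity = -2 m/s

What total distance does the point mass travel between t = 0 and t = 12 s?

89 m

Distance (not displacement) is the total path length: add the absolute areas under v-t.
0–3 s: |12| × 3 = 36 m
3–8 s: |-9| × 5 = 45 m
8–12 s: |-2| × 4 = 8 m
Total distance = 89 m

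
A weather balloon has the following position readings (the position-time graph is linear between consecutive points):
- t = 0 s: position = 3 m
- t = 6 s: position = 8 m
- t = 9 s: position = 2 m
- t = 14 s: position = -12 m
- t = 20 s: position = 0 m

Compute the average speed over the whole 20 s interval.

1.85 m/s

Average speed = (total path length)/(elapsed time); on a piecewise-linear x-t graph the path length is Σ|Δx|.
0–6 s: |Δx| = |8 − 3| = 5 m
6–9 s: |Δx| = |2 − 8| = 6 m
9–14 s: |Δx| = |-12 − 2| = 14 m
14–20 s: |Δx| = |0 − -12| = 12 m
Total path = 37 m; average speed = 37/20 = 1.85 m/s.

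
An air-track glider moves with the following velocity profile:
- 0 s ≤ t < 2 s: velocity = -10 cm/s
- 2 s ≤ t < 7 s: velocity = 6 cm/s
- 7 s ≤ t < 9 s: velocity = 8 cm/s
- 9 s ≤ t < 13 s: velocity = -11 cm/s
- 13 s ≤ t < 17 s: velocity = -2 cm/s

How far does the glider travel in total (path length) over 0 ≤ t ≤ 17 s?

Distance (not displacement) is the total path length: add the absolute areas under v-t.
0–2 s: |-10| × 2 = 20 cm
2–7 s: |6| × 5 = 30 cm
7–9 s: |8| × 2 = 16 cm
9–13 s: |-11| × 4 = 44 cm
13–17 s: |-2| × 4 = 8 cm
Total distance = 118 cm

118 cm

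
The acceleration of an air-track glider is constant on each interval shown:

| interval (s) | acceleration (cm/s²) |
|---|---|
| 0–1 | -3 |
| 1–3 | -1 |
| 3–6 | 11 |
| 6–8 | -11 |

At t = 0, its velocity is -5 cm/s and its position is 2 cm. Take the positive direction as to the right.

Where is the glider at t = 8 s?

On each constant-a segment, Δv = aΔt and Δx = v₀Δt + ½aΔt²; chain segment to segment.
0–1 s: v starts -5 cm/s; Δx = -5·1 + ½·-3·1² = -6.5 cm; v ends -8 cm/s.
1–3 s: v starts -8 cm/s; Δx = -8·2 + ½·-1·2² = -18 cm; v ends -10 cm/s.
3–6 s: v starts -10 cm/s; Δx = -10·3 + ½·11·3² = 19.5 cm; v ends 23 cm/s.
6–8 s: v starts 23 cm/s; Δx = 23·2 + ½·-11·2² = 24 cm; v ends 1 cm/s.
x(8) = 2 + Σ Δx = 21 cm.

21 cm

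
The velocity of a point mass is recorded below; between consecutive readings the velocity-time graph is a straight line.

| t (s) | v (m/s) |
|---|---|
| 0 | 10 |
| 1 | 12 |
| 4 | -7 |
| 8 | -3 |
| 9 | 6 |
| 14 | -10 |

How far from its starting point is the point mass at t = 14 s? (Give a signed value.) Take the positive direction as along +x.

Displacement is the signed area under the v-t curve.
0–1 s: ½(10 + 12)(1) = 11 m
1–4 s: ½(12 + -7)(3) = 7.5 m
4–8 s: ½(-7 + -3)(4) = -20 m
8–9 s: ½(-3 + 6)(1) = 1.5 m
9–14 s: ½(6 + -10)(5) = -10 m
Net displacement = -10 m

-10 m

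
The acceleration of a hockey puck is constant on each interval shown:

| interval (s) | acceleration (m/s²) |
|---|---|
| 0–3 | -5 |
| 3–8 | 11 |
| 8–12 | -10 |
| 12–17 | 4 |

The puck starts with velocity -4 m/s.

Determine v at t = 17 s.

Δv equals the area under the a-t graph; then v = v₀ + Δv.
0–3 s: -5 × 3 = -15 m/s
3–8 s: 11 × 5 = 55 m/s
8–12 s: -10 × 4 = -40 m/s
12–17 s: 4 × 5 = 20 m/s
Δv = 20 m/s, so v(17) = -4 + (20) = 16 m/s.

16 m/s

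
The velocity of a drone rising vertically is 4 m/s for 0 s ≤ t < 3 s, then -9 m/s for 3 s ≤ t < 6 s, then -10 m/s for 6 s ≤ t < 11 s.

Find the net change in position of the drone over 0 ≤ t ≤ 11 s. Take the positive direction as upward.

-65 m

Net displacement equals the area under the velocity-time graph (areas below the axis count negative).
0–3 s: 4 × 3 = 12 m
3–6 s: -9 × 3 = -27 m
6–11 s: -10 × 5 = -50 m
Net displacement = -65 m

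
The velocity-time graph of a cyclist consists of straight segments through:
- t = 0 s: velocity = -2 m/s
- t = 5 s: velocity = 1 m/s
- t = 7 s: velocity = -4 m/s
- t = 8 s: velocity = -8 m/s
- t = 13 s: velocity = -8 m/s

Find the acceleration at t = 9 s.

Acceleration is the slope of the v-t graph on 8–13 s: (-8 − -8)/(13 − 8) = 0 m/s².

0 m/s²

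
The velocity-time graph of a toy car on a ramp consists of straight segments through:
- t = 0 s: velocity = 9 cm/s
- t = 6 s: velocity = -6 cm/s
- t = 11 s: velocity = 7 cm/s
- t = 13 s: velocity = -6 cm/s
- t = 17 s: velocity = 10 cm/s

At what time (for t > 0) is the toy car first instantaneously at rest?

v changes sign on 0–6 s (from 9 to -6); the graph is linear there, so v = 0 at t = 0 + (-9)·(6 − 0)/(-6 − 9) = 3.6 s.

t = 3.6 s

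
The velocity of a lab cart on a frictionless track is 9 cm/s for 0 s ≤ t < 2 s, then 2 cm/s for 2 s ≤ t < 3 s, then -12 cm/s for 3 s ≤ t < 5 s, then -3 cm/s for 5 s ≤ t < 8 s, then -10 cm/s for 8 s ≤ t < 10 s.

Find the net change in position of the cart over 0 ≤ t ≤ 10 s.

-33 cm

Displacement is the signed area under the v-t curve.
0–2 s: 9 × 2 = 18 cm
2–3 s: 2 × 1 = 2 cm
3–5 s: -12 × 2 = -24 cm
5–8 s: -3 × 3 = -9 cm
8–10 s: -10 × 2 = -20 cm
Net displacement = -33 cm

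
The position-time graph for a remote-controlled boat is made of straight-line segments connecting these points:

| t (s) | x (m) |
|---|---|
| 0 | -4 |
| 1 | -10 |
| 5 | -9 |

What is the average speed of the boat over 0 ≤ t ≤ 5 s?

Average speed = (total path length)/(elapsed time); on a piecewise-linear x-t graph the path length is Σ|Δx|.
0–1 s: |Δx| = |-10 − -4| = 6 m
1–5 s: |Δx| = |-9 − -10| = 1 m
Total path = 7 m; average speed = 7/5 = 1.4 m/s.

1.4 m/s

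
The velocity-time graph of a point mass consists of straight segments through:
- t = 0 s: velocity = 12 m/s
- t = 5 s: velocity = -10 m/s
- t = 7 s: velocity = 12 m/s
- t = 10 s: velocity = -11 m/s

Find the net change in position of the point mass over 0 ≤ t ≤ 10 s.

8.5 m

Displacement is the signed area under the v-t curve.
0–5 s: ½(12 + -10)(5) = 5 m
5–7 s: ½(-10 + 12)(2) = 2 m
7–10 s: ½(12 + -11)(3) = 1.5 m
Net displacement = 8.5 m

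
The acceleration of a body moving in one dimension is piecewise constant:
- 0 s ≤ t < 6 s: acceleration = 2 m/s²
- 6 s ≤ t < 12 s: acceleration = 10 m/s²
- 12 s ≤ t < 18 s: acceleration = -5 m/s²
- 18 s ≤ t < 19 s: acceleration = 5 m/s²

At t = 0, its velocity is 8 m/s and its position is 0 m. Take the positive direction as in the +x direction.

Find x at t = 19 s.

826.5 m

On each constant-a segment, Δv = aΔt and Δx = v₀Δt + ½aΔt²; chain segment to segment.
0–6 s: v starts 8 m/s; Δx = 8·6 + ½·2·6² = 84 m; v ends 20 m/s.
6–12 s: v starts 20 m/s; Δx = 20·6 + ½·10·6² = 300 m; v ends 80 m/s.
12–18 s: v starts 80 m/s; Δx = 80·6 + ½·-5·6² = 390 m; v ends 50 m/s.
18–19 s: v starts 50 m/s; Δx = 50·1 + ½·5·1² = 52.5 m; v ends 55 m/s.
x(19) = 0 + Σ Δx = 826.5 m.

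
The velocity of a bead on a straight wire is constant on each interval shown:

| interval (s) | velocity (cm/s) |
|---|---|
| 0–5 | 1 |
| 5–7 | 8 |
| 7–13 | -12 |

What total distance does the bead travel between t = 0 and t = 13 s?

Total distance travelled is ∫|v| dt — sum the magnitudes of each area piece.
0–5 s: |1| × 5 = 5 cm
5–7 s: |8| × 2 = 16 cm
7–13 s: |-12| × 6 = 72 cm
Total distance = 93 cm

93 cm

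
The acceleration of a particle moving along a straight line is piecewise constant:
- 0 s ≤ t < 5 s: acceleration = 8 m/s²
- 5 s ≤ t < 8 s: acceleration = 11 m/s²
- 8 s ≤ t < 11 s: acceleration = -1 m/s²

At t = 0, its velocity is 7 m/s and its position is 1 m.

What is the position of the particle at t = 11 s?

562 m

On each constant-a segment, Δv = aΔt and Δx = v₀Δt + ½aΔt²; chain segment to segment.
0–5 s: v starts 7 m/s; Δx = 7·5 + ½·8·5² = 135 m; v ends 47 m/s.
5–8 s: v starts 47 m/s; Δx = 47·3 + ½·11·3² = 190.5 m; v ends 80 m/s.
8–11 s: v starts 80 m/s; Δx = 80·3 + ½·-1·3² = 235.5 m; v ends 77 m/s.
x(11) = 1 + Σ Δx = 562 m.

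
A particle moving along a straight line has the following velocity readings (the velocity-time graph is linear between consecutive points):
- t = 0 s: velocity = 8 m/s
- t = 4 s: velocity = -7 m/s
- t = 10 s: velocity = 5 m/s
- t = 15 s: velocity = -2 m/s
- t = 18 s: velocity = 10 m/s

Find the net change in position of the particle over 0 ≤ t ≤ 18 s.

15.5 m

Net displacement equals the area under the velocity-time graph (areas below the axis count negative).
0–4 s: ½(8 + -7)(4) = 2 m
4–10 s: ½(-7 + 5)(6) = -6 m
10–15 s: ½(5 + -2)(5) = 7.5 m
15–18 s: ½(-2 + 10)(3) = 12 m
Net displacement = 15.5 m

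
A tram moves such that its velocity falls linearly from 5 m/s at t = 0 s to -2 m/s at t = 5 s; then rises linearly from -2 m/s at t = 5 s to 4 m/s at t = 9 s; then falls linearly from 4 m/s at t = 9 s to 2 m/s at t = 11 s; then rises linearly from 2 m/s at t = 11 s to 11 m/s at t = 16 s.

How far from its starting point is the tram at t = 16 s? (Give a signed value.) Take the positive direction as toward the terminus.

50 m

Net displacement equals the area under the velocity-time graph (areas below the axis count negative).
0–5 s: ½(5 + -2)(5) = 7.5 m
5–9 s: ½(-2 + 4)(4) = 4 m
9–11 s: ½(4 + 2)(2) = 6 m
11–16 s: ½(2 + 11)(5) = 32.5 m
Net displacement = 50 m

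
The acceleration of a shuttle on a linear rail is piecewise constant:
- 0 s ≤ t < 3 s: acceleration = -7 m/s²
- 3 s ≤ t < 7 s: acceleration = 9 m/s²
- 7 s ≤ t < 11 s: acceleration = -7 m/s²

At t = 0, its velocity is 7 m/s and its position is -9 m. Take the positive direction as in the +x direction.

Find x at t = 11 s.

On each constant-a segment, Δv = aΔt and Δx = v₀Δt + ½aΔt²; chain segment to segment.
0–3 s: v starts 7 m/s; Δx = 7·3 + ½·-7·3² = -10.5 m; v ends -14 m/s.
3–7 s: v starts -14 m/s; Δx = -14·4 + ½·9·4² = 16 m; v ends 22 m/s.
7–11 s: v starts 22 m/s; Δx = 22·4 + ½·-7·4² = 32 m; v ends -6 m/s.
x(11) = -9 + Σ Δx = 28.5 m.

28.5 m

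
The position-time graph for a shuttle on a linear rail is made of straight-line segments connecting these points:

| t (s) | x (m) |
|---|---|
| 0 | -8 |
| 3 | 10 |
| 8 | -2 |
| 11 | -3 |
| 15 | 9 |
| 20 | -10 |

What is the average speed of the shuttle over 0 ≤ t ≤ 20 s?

Average speed = (total path length)/(elapsed time); on a piecewise-linear x-t graph the path length is Σ|Δx|.
0–3 s: |Δx| = |10 − -8| = 18 m
3–8 s: |Δx| = |-2 − 10| = 12 m
8–11 s: |Δx| = |-3 − -2| = 1 m
11–15 s: |Δx| = |9 − -3| = 12 m
15–20 s: |Δx| = |-10 − 9| = 19 m
Total path = 62 m; average speed = 62/20 = 3.1 m/s.

3.1 m/s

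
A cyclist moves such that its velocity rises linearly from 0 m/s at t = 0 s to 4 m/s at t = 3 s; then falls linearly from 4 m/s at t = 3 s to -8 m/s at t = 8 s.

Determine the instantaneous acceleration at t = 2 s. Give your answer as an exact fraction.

Acceleration is the slope of the v-t graph on 0–3 s: (4 − 0)/(3 − 0) = 4/3 m/s².

4/3 m/s²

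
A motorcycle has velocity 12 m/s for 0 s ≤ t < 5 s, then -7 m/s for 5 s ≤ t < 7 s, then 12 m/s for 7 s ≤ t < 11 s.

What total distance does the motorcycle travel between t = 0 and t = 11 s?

Total distance travelled is ∫|v| dt — sum the magnitudes of each area piece.
0–5 s: |12| × 5 = 60 m
5–7 s: |-7| × 2 = 14 m
7–11 s: |12| × 4 = 48 m
Total distance = 122 m

122 m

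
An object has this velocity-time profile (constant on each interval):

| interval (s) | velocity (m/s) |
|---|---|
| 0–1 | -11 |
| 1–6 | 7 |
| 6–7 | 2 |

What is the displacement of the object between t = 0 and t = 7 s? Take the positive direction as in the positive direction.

Net displacement equals the area under the velocity-time graph (areas below the axis count negative).
0–1 s: -11 × 1 = -11 m
1–6 s: 7 × 5 = 35 m
6–7 s: 2 × 1 = 2 m
Net displacement = 26 m

26 m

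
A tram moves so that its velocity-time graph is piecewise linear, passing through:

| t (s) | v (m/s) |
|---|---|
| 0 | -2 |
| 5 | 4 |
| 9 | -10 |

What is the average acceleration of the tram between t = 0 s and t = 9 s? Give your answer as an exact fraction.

-8/9 m/s²

Average acceleration = Δv/Δt = (-10 − -2)/(9 − 0) = -8/9 m/s².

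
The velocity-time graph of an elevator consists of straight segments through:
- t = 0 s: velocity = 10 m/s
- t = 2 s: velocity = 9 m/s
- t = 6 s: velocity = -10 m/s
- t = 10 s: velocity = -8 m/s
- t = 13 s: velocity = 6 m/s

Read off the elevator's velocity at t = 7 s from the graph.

On 6–10 s the graph is linear from -10 to -8 m/s: v(7) = -10 + (-8 − -10)·(7 − 6)/(10 − 6) = -9.5 m/s.

-9.5 m/s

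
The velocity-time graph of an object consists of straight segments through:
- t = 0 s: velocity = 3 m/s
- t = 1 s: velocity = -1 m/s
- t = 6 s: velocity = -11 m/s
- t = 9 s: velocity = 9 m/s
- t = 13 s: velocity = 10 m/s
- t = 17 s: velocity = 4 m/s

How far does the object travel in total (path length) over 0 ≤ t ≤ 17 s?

Distance (not displacement) is the total path length: add the absolute areas under v-t.
0–1 s: v = 0 at t = 0.75 s; triangle areas 1.125 + 0.125 = 1.25 m
1–6 s: |½(-1 + -11)(5)| = 30 m
6–9 s: v = 0 at t = 7.65 s; triangle areas 9.075 + 6.075 = 15.15 m
9–13 s: |½(9 + 10)(4)| = 38 m
13–17 s: |½(10 + 4)(4)| = 28 m
Total distance = 112.4 m

112.4 m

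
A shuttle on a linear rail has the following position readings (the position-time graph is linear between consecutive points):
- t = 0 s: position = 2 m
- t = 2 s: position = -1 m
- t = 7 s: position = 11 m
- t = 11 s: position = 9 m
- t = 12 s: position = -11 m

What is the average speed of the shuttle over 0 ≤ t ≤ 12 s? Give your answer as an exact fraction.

37/12 m/s

Average speed = (total path length)/(elapsed time); on a piecewise-linear x-t graph the path length is Σ|Δx|.
0–2 s: |Δx| = |-1 − 2| = 3 m
2–7 s: |Δx| = |11 − -1| = 12 m
7–11 s: |Δx| = |9 − 11| = 2 m
11–12 s: |Δx| = |-11 − 9| = 20 m
Total path = 37 m; average speed = 37/12 = 37/12 m/s.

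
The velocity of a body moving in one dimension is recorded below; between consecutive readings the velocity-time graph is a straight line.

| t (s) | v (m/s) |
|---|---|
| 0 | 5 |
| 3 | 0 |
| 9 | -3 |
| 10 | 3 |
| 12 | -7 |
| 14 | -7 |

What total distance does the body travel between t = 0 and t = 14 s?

Total distance travelled is ∫|v| dt — sum the magnitudes of each area piece.
0–3 s: |½(5 + 0)(3)| = 7.5 m
3–9 s: |½(0 + -3)(6)| = 9 m
9–10 s: v = 0 at t = 9.5 s; triangle areas 0.75 + 0.75 = 1.5 m
10–12 s: v = 0 at t = 10.6 s; triangle areas 0.9 + 4.9 = 5.8 m
12–14 s: |-7| × 2 = 14 m
Total distance = 37.8 m

37.8 m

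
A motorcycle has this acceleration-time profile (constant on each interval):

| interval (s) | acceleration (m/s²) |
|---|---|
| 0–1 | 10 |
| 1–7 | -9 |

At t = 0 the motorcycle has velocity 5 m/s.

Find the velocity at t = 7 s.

-39 m/s

Δv equals the area under the a-t graph; then v = v₀ + Δv.
0–1 s: 10 × 1 = 10 m/s
1–7 s: -9 × 6 = -54 m/s
Δv = -44 m/s, so v(7) = 5 + (-44) = -39 m/s.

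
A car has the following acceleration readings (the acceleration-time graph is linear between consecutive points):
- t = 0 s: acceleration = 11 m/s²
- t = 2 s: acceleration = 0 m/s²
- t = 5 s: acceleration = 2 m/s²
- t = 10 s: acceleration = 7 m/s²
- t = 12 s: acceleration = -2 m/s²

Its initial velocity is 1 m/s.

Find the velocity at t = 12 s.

42.5 m/s

Δv equals the area under the a-t graph; then v = v₀ + Δv.
0–2 s: ½(11 + 0)(2) = 11 m/s
2–5 s: ½(0 + 2)(3) = 3 m/s
5–10 s: ½(2 + 7)(5) = 22.5 m/s
10–12 s: ½(7 + -2)(2) = 5 m/s
Δv = 41.5 m/s, so v(12) = 1 + (41.5) = 42.5 m/s.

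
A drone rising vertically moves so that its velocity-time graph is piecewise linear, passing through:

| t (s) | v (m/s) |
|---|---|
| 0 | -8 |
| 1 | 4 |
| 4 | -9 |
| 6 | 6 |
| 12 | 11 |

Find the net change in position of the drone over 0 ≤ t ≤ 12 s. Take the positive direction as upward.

38.5 m

Net displacement equals the area under the velocity-time graph (areas below the axis count negative).
0–1 s: ½(-8 + 4)(1) = -2 m
1–4 s: ½(4 + -9)(3) = -7.5 m
4–6 s: ½(-9 + 6)(2) = -3 m
6–12 s: ½(6 + 11)(6) = 51 m
Net displacement = 38.5 m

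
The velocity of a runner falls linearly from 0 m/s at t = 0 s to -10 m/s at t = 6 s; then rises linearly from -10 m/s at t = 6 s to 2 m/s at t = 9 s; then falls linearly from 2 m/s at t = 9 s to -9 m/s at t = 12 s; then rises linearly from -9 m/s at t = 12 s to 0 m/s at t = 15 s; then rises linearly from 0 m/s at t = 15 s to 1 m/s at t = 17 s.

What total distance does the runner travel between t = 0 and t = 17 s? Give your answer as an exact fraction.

Distance (not displacement) is the total path length: add the absolute areas under v-t.
0–6 s: |½(0 + -10)(6)| = 30 m
6–9 s: v = 0 at t = 8.5 s; triangle areas 12.5 + 0.5 = 13 m
9–12 s: v = 0 at t = 105/11 s; triangle areas 6/11 + 243/22 = 255/22 m
12–15 s: |½(-9 + 0)(3)| = 13.5 m
15–17 s: |½(0 + 1)(2)| = 1 m
Total distance = 760/11 m

760/11 m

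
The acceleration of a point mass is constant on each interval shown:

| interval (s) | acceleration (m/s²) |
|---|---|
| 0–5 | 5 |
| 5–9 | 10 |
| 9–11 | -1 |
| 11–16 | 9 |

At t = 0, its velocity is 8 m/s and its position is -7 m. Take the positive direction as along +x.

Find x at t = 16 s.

919 m

On each constant-a segment, Δv = aΔt and Δx = v₀Δt + ½aΔt²; chain segment to segment.
0–5 s: v starts 8 m/s; Δx = 8·5 + ½·5·5² = 102.5 m; v ends 33 m/s.
5–9 s: v starts 33 m/s; Δx = 33·4 + ½·10·4² = 212 m; v ends 73 m/s.
9–11 s: v starts 73 m/s; Δx = 73·2 + ½·-1·2² = 144 m; v ends 71 m/s.
11–16 s: v starts 71 m/s; Δx = 71·5 + ½·9·5² = 467.5 m; v ends 116 m/s.
x(16) = -7 + Σ Δx = 919 m.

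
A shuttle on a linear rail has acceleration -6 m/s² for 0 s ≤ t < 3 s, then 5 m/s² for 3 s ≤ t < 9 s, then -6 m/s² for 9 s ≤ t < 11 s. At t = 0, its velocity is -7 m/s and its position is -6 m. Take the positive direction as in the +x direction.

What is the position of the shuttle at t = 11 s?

On each constant-a segment, Δv = aΔt and Δx = v₀Δt + ½aΔt²; chain segment to segment.
0–3 s: v starts -7 m/s; Δx = -7·3 + ½·-6·3² = -48 m; v ends -25 m/s.
3–9 s: v starts -25 m/s; Δx = -25·6 + ½·5·6² = -60 m; v ends 5 m/s.
9–11 s: v starts 5 m/s; Δx = 5·2 + ½·-6·2² = -2 m; v ends -7 m/s.
x(11) = -6 + Σ Δx = -116 m.

-116 m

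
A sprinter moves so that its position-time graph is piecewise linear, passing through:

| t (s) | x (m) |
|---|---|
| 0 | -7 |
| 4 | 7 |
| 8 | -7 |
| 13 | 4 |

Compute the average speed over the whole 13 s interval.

Average speed = (total path length)/(elapsed time); on a piecewise-linear x-t graph the path length is Σ|Δx|.
0–4 s: |Δx| = |7 − -7| = 14 m
4–8 s: |Δx| = |-7 − 7| = 14 m
8–13 s: |Δx| = |4 − -7| = 11 m
Total path = 39 m; average speed = 39/13 = 3 m/s.

3 m/s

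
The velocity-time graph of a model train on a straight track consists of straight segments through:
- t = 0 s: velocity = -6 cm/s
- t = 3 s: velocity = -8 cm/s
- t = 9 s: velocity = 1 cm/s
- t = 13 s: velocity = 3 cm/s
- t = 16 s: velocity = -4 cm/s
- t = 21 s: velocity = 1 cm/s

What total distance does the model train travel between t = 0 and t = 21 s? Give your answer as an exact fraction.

1355/21 cm

Total distance travelled is ∫|v| dt — sum the magnitudes of each area piece.
0–3 s: |½(-6 + -8)(3)| = 21 cm
3–9 s: v = 0 at t = 25/3 s; triangle areas 64/3 + 1/3 = 65/3 cm
9–13 s: |½(1 + 3)(4)| = 8 cm
13–16 s: v = 0 at t = 100/7 s; triangle areas 27/14 + 24/7 = 75/14 cm
16–21 s: v = 0 at t = 20 s; triangle areas 8 + 0.5 = 8.5 cm
Total distance = 1355/21 cm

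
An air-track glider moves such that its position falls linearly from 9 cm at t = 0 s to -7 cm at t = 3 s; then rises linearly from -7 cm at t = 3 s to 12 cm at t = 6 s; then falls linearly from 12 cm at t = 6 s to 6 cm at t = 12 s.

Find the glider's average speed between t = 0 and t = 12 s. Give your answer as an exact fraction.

Average speed = (total path length)/(elapsed time); on a piecewise-linear x-t graph the path length is Σ|Δx|.
0–3 s: |Δx| = |-7 − 9| = 16 cm
3–6 s: |Δx| = |12 − -7| = 19 cm
6–12 s: |Δx| = |6 − 12| = 6 cm
Total path = 41 cm; average speed = 41/12 = 41/12 cm/s.

41/12 cm/s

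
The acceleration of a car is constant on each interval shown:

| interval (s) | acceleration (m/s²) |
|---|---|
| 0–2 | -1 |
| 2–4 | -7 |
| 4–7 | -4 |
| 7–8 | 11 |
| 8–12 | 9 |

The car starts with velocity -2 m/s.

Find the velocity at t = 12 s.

Δv equals the area under the a-t graph; then v = v₀ + Δv.
0–2 s: -1 × 2 = -2 m/s
2–4 s: -7 × 2 = -14 m/s
4–7 s: -4 × 3 = -12 m/s
7–8 s: 11 × 1 = 11 m/s
8–12 s: 9 × 4 = 36 m/s
Δv = 19 m/s, so v(12) = -2 + (19) = 17 m/s.

17 m/s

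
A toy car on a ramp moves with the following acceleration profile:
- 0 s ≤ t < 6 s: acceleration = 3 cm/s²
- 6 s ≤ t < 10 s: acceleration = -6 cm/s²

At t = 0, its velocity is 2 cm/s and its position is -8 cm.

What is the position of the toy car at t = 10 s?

90 cm

On each constant-a segment, Δv = aΔt and Δx = v₀Δt + ½aΔt²; chain segment to segment.
0–6 s: v starts 2 cm/s; Δx = 2·6 + ½·3·6² = 66 cm; v ends 20 cm/s.
6–10 s: v starts 20 cm/s; Δx = 20·4 + ½·-6·4² = 32 cm; v ends -4 cm/s.
x(10) = -8 + Σ Δx = 90 cm.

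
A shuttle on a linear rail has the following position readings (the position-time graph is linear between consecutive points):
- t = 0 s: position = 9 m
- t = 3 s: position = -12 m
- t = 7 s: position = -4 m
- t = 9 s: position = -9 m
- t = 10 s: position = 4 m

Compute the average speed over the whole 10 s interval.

4.7 m/s

Average speed = (total path length)/(elapsed time); on a piecewise-linear x-t graph the path length is Σ|Δx|.
0–3 s: |Δx| = |-12 − 9| = 21 m
3–7 s: |Δx| = |-4 − -12| = 8 m
7–9 s: |Δx| = |-9 − -4| = 5 m
9–10 s: |Δx| = |4 − -9| = 13 m
Total path = 47 m; average speed = 47/10 = 4.7 m/s.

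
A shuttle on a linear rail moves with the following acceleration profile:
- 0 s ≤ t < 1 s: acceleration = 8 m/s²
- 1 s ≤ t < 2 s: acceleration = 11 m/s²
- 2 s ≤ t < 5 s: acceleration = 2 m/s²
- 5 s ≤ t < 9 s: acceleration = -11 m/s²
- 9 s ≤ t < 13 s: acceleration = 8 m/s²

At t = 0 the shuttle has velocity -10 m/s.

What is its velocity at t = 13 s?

3 m/s

Δv equals the area under the a-t graph; then v = v₀ + Δv.
0–1 s: 8 × 1 = 8 m/s
1–2 s: 11 × 1 = 11 m/s
2–5 s: 2 × 3 = 6 m/s
5–9 s: -11 × 4 = -44 m/s
9–13 s: 8 × 4 = 32 m/s
Δv = 13 m/s, so v(13) = -10 + (13) = 3 m/s.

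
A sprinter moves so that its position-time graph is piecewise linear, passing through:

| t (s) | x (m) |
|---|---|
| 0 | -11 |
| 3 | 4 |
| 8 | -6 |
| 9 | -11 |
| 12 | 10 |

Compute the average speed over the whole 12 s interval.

4.25 m/s

Average speed = (total path length)/(elapsed time); on a piecewise-linear x-t graph the path length is Σ|Δx|.
0–3 s: |Δx| = |4 − -11| = 15 m
3–8 s: |Δx| = |-6 − 4| = 10 m
8–9 s: |Δx| = |-11 − -6| = 5 m
9–12 s: |Δx| = |10 − -11| = 21 m
Total path = 51 m; average speed = 51/12 = 4.25 m/s.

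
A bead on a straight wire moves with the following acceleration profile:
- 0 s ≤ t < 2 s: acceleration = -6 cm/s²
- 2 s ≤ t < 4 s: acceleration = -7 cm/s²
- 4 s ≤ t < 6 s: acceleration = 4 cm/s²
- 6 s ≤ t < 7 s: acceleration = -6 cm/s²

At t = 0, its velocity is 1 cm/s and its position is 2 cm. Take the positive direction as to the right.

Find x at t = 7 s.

On each constant-a segment, Δv = aΔt and Δx = v₀Δt + ½aΔt²; chain segment to segment.
0–2 s: v starts 1 cm/s; Δx = 1·2 + ½·-6·2² = -10 cm; v ends -11 cm/s.
2–4 s: v starts -11 cm/s; Δx = -11·2 + ½·-7·2² = -36 cm; v ends -25 cm/s.
4–6 s: v starts -25 cm/s; Δx = -25·2 + ½·4·2² = -42 cm; v ends -17 cm/s.
6–7 s: v starts -17 cm/s; Δx = -17·1 + ½·-6·1² = -20 cm; v ends -23 cm/s.
x(7) = 2 + Σ Δx = -106 cm.

-106 cm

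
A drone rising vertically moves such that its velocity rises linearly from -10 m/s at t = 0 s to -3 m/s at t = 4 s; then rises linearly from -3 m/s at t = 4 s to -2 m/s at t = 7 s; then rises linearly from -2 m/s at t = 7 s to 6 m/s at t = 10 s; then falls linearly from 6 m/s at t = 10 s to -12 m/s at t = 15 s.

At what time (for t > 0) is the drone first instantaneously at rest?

t = 7.75 s

v changes sign on 7–10 s (from -2 to 6); the graph is linear there, so v = 0 at t = 7 + (2)·(10 − 7)/(6 − -2) = 7.75 s.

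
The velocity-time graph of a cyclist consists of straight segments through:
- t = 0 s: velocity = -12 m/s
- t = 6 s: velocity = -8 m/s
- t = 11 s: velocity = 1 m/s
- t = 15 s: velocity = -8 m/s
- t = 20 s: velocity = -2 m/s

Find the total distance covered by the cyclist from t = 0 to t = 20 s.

117.5 m

Distance (not displacement) is the total path length: add the absolute areas under v-t.
0–6 s: |½(-12 + -8)(6)| = 60 m
6–11 s: v = 0 at t = 94/9 s; triangle areas 160/9 + 5/18 = 325/18 m
11–15 s: v = 0 at t = 103/9 s; triangle areas 2/9 + 128/9 = 130/9 m
15–20 s: |½(-8 + -2)(5)| = 25 m
Total distance = 117.5 m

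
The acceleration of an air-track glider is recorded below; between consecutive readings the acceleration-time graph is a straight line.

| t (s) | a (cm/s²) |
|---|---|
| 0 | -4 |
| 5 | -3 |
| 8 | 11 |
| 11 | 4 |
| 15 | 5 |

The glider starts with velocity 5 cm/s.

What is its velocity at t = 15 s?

Δv equals the area under the a-t graph; then v = v₀ + Δv.
0–5 s: ½(-4 + -3)(5) = -17.5 cm/s
5–8 s: ½(-3 + 11)(3) = 12 cm/s
8–11 s: ½(11 + 4)(3) = 22.5 cm/s
11–15 s: ½(4 + 5)(4) = 18 cm/s
Δv = 35 cm/s, so v(15) = 5 + (35) = 40 cm/s.

40 cm/s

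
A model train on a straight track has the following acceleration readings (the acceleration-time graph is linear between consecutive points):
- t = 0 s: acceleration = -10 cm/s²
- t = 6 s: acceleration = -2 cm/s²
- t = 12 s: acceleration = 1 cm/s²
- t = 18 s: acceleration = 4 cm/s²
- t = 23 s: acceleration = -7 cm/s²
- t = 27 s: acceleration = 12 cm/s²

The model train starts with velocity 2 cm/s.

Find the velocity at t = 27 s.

Δv equals the area under the a-t graph; then v = v₀ + Δv.
0–6 s: ½(-10 + -2)(6) = -36 cm/s
6–12 s: ½(-2 + 1)(6) = -3 cm/s
12–18 s: ½(1 + 4)(6) = 15 cm/s
18–23 s: ½(4 + -7)(5) = -7.5 cm/s
23–27 s: ½(-7 + 12)(4) = 10 cm/s
Δv = -21.5 cm/s, so v(27) = 2 + (-21.5) = -19.5 cm/s.

-19.5 cm/s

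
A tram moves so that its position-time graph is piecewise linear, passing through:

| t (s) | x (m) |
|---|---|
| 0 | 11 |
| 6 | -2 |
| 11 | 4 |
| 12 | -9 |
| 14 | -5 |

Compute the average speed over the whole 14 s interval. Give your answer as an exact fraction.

Average speed = (total path length)/(elapsed time); on a piecewise-linear x-t graph the path length is Σ|Δx|.
0–6 s: |Δx| = |-2 − 11| = 13 m
6–11 s: |Δx| = |4 − -2| = 6 m
11–12 s: |Δx| = |-9 − 4| = 13 m
12–14 s: |Δx| = |-5 − -9| = 4 m
Total path = 36 m; average speed = 36/14 = 18/7 m/s.

18/7 m/s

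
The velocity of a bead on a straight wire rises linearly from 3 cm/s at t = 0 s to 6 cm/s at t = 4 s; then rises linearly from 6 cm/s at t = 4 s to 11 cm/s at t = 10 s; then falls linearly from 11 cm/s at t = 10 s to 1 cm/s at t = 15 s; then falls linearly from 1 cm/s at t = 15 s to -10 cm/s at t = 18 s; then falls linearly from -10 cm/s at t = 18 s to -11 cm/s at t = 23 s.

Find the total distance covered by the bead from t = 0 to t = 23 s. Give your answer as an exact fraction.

Distance (not displacement) is the total path length: add the absolute areas under v-t.
0–4 s: |½(3 + 6)(4)| = 18 cm
4–10 s: |½(6 + 11)(6)| = 51 cm
10–15 s: |½(11 + 1)(5)| = 30 cm
15–18 s: v = 0 at t = 168/11 s; triangle areas 3/22 + 150/11 = 303/22 cm
18–23 s: |½(-10 + -11)(5)| = 52.5 cm
Total distance = 1818/11 cm

1818/11 cm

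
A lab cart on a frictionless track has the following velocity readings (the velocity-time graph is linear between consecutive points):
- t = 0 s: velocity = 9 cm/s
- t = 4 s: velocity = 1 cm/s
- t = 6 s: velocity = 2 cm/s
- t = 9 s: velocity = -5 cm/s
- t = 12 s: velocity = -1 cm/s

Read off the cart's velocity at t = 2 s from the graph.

5 cm/s

On 0–4 s the graph is linear from 9 to 1 cm/s: v(2) = 9 + (1 − 9)·(2 − 0)/(4 − 0) = 5 cm/s.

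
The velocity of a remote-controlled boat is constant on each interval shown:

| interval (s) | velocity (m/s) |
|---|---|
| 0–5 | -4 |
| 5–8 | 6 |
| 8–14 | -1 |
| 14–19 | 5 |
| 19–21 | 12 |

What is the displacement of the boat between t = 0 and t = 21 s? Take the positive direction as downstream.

41 m

Net displacement equals the area under the velocity-time graph (areas below the axis count negative).
0–5 s: -4 × 5 = -20 m
5–8 s: 6 × 3 = 18 m
8–14 s: -1 × 6 = -6 m
14–19 s: 5 × 5 = 25 m
19–21 s: 12 × 2 = 24 m
Net displacement = 41 m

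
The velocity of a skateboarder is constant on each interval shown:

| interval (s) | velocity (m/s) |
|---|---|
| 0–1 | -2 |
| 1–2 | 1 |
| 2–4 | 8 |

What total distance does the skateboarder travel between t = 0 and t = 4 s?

Distance (not displacement) is the total path length: add the absolute areas under v-t.
0–1 s: |-2| × 1 = 2 m
1–2 s: |1| × 1 = 1 m
2–4 s: |8| × 2 = 16 m
Total distance = 19 m

19 m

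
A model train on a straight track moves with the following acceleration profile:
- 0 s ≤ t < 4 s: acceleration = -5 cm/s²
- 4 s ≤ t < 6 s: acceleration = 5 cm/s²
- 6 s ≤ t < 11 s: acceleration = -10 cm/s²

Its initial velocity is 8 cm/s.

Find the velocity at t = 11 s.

Δv equals the area under the a-t graph; then v = v₀ + Δv.
0–4 s: -5 × 4 = -20 cm/s
4–6 s: 5 × 2 = 10 cm/s
6–11 s: -10 × 5 = -50 cm/s
Δv = -60 cm/s, so v(11) = 8 + (-60) = -52 cm/s.

-52 cm/s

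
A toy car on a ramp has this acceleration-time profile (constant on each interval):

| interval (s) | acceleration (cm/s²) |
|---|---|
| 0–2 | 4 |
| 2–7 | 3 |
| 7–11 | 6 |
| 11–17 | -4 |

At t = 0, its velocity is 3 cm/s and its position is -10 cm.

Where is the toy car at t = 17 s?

On each constant-a segment, Δv = aΔt and Δx = v₀Δt + ½aΔt²; chain segment to segment.
0–2 s: v starts 3 cm/s; Δx = 3·2 + ½·4·2² = 14 cm; v ends 11 cm/s.
2–7 s: v starts 11 cm/s; Δx = 11·5 + ½·3·5² = 92.5 cm; v ends 26 cm/s.
7–11 s: v starts 26 cm/s; Δx = 26·4 + ½·6·4² = 152 cm; v ends 50 cm/s.
11–17 s: v starts 50 cm/s; Δx = 50·6 + ½·-4·6² = 228 cm; v ends 26 cm/s.
x(17) = -10 + Σ Δx = 476.5 cm.

476.5 cm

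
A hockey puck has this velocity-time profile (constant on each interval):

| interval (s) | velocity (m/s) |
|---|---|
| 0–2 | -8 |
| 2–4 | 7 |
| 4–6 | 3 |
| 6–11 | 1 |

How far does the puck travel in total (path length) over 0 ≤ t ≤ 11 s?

41 m

Distance (not displacement) is the total path length: add the absolute areas under v-t.
0–2 s: |-8| × 2 = 16 m
2–4 s: |7| × 2 = 14 m
4–6 s: |3| × 2 = 6 m
6–11 s: |1| × 5 = 5 m
Total distance = 41 m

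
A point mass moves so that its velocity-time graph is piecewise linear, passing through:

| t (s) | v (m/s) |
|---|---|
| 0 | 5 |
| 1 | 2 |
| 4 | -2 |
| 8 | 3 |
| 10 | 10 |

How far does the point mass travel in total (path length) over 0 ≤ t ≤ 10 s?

Total distance travelled is ∫|v| dt — sum the magnitudes of each area piece.
0–1 s: |½(5 + 2)(1)| = 3.5 m
1–4 s: v = 0 at t = 2.5 s; triangle areas 1.5 + 1.5 = 3 m
4–8 s: v = 0 at t = 5.6 s; triangle areas 1.6 + 3.6 = 5.2 m
8–10 s: |½(3 + 10)(2)| = 13 m
Total distance = 24.7 m

24.7 m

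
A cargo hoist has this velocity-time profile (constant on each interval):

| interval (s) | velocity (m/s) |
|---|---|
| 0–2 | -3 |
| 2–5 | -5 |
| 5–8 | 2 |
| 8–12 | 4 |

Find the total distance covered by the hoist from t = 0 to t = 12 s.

Total distance travelled is ∫|v| dt — sum the magnitudes of each area piece.
0–2 s: |-3| × 2 = 6 m
2–5 s: |-5| × 3 = 15 m
5–8 s: |2| × 3 = 6 m
8–12 s: |4| × 4 = 16 m
Total distance = 43 m

43 m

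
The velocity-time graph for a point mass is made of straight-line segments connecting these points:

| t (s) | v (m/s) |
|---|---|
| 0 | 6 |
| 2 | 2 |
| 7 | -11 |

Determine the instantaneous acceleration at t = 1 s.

Acceleration is the slope of the v-t graph on 0–2 s: (2 − 6)/(2 − 0) = -2 m/s².

-2 m/s²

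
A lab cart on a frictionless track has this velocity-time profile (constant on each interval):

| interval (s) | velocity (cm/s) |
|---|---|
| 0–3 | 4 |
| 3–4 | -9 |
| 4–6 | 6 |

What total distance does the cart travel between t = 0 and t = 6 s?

Total distance travelled is ∫|v| dt — sum the magnitudes of each area piece.
0–3 s: |4| × 3 = 12 cm
3–4 s: |-9| × 1 = 9 cm
4–6 s: |6| × 2 = 12 cm
Total distance = 33 cm

33 cm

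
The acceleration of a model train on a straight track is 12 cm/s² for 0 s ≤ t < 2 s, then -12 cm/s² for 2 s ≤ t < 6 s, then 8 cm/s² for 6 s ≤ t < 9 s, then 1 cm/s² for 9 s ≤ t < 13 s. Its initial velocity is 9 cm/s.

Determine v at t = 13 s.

Δv equals the area under the a-t graph; then v = v₀ + Δv.
0–2 s: 12 × 2 = 24 cm/s
2–6 s: -12 × 4 = -48 cm/s
6–9 s: 8 × 3 = 24 cm/s
9–13 s: 1 × 4 = 4 cm/s
Δv = 4 cm/s, so v(13) = 9 + (4) = 13 cm/s.

13 cm/s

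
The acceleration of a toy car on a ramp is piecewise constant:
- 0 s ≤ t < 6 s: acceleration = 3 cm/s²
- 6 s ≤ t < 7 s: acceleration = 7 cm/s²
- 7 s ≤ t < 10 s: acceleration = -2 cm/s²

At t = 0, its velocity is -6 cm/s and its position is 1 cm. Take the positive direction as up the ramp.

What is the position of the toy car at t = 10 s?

On each constant-a segment, Δv = aΔt and Δx = v₀Δt + ½aΔt²; chain segment to segment.
0–6 s: v starts -6 cm/s; Δx = -6·6 + ½·3·6² = 18 cm; v ends 12 cm/s.
6–7 s: v starts 12 cm/s; Δx = 12·1 + ½·7·1² = 15.5 cm; v ends 19 cm/s.
7–10 s: v starts 19 cm/s; Δx = 19·3 + ½·-2·3² = 48 cm; v ends 13 cm/s.
x(10) = 1 + Σ Δx = 82.5 cm.

82.5 cm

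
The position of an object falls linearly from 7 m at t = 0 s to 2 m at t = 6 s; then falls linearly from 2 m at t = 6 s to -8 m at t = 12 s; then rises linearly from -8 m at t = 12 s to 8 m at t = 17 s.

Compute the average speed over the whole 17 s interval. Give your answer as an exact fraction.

31/17 m/s

Average speed = (total path length)/(elapsed time); on a piecewise-linear x-t graph the path length is Σ|Δx|.
0–6 s: |Δx| = |2 − 7| = 5 m
6–12 s: |Δx| = |-8 − 2| = 10 m
12–17 s: |Δx| = |8 − -8| = 16 m
Total path = 31 m; average speed = 31/17 = 31/17 m/s.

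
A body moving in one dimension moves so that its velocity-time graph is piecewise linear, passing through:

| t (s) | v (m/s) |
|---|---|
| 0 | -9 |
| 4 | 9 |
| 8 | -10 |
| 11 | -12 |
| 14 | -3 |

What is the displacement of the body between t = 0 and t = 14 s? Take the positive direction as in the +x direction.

-57.5 m

Net displacement equals the area under the velocity-time graph (areas below the axis count negative).
0–4 s: ½(-9 + 9)(4) = 0 m
4–8 s: ½(9 + -10)(4) = -2 m
8–11 s: ½(-10 + -12)(3) = -33 m
11–14 s: ½(-12 + -3)(3) = -22.5 m
Net displacement = -57.5 m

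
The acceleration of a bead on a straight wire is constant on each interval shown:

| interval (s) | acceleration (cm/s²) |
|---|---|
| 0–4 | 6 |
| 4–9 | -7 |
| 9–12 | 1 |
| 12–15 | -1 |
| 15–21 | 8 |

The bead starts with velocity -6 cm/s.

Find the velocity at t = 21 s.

Δv equals the area under the a-t graph; then v = v₀ + Δv.
0–4 s: 6 × 4 = 24 cm/s
4–9 s: -7 × 5 = -35 cm/s
9–12 s: 1 × 3 = 3 cm/s
12–15 s: -1 × 3 = -3 cm/s
15–21 s: 8 × 6 = 48 cm/s
Δv = 37 cm/s, so v(21) = -6 + (37) = 31 cm/s.

31 cm/s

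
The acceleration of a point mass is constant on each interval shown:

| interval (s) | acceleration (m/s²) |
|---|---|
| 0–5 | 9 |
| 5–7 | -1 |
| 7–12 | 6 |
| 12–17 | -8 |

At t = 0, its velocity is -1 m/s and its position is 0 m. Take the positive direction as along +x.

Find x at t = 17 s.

738.5 m

On each constant-a segment, Δv = aΔt and Δx = v₀Δt + ½aΔt²; chain segment to segment.
0–5 s: v starts -1 m/s; Δx = -1·5 + ½·9·5² = 107.5 m; v ends 44 m/s.
5–7 s: v starts 44 m/s; Δx = 44·2 + ½·-1·2² = 86 m; v ends 42 m/s.
7–12 s: v starts 42 m/s; Δx = 42·5 + ½·6·5² = 285 m; v ends 72 m/s.
12–17 s: v starts 72 m/s; Δx = 72·5 + ½·-8·5² = 260 m; v ends 32 m/s.
x(17) = 0 + Σ Δx = 738.5 m.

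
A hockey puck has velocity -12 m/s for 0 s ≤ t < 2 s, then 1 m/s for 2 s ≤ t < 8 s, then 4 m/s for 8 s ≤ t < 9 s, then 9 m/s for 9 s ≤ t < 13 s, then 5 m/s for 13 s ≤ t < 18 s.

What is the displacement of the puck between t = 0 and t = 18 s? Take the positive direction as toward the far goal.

47 m

Displacement is the signed area under the v-t curve.
0–2 s: -12 × 2 = -24 m
2–8 s: 1 × 6 = 6 m
8–9 s: 4 × 1 = 4 m
9–13 s: 9 × 4 = 36 m
13–18 s: 5 × 5 = 25 m
Net displacement = 47 m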